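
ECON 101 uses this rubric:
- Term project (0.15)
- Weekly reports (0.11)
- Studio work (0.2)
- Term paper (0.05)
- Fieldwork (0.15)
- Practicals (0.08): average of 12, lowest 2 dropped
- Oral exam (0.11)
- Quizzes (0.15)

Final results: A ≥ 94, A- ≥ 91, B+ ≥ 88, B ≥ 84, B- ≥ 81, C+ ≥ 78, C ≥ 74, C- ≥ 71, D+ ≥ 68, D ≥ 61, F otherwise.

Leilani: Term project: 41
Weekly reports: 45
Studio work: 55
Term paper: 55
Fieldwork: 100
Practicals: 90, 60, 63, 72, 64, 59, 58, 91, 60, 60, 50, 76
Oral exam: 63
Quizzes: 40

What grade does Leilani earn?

Practicals: drop 50, 58 → average of remaining 10 = 695/10 = 69.5
Weighted total:
  Term project 41 × 0.15 = 6.15
  Weekly reports 45 × 0.11 = 4.95
  Studio work 55 × 0.2 = 11
  Term paper 55 × 0.05 = 2.75
  Fieldwork 100 × 0.15 = 15
  Practicals 69.5 × 0.08 = 5.56
  Oral exam 63 × 0.11 = 6.93
  Quizzes 40 × 0.15 = 6
Sum = 58.34
58.34 < 61 → F

F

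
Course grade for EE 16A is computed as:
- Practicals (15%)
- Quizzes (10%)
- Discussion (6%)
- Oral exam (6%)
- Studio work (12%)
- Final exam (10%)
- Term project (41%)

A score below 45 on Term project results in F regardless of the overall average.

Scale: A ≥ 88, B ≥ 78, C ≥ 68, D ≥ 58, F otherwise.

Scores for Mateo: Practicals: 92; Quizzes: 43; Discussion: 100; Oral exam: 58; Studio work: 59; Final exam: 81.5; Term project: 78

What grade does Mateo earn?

C

Term project score 78 ≥ 45: minimum met.
Weighted total:
  Practicals 92 × 0.15 = 13.8
  Quizzes 43 × 0.1 = 4.3
  Discussion 100 × 0.06 = 6
  Oral exam 58 × 0.06 = 3.48
  Studio work 59 × 0.12 = 7.08
  Final exam 81.5 × 0.1 = 8.15
  Term project 78 × 0.41 = 31.98
Sum = 74.79
74.79 is ≥ 68 and < 78 → C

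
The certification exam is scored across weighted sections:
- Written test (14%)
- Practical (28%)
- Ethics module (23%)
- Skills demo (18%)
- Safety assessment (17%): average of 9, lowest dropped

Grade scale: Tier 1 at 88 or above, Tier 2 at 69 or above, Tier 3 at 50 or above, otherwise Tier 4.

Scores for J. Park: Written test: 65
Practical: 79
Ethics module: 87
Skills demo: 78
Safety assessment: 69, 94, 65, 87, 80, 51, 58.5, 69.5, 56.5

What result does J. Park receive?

Tier 2

Safety assessment: drop 51 → average of remaining 8 = 579.5/8 = 72.4375
Weighted total:
  Written test 65 × 0.14 = 9.1
  Practical 79 × 0.28 = 22.12
  Ethics module 87 × 0.23 = 20.01
  Skills demo 78 × 0.18 = 14.04
  Safety assessment 72.4375 × 0.17 = 12.314375
Sum = 77.584375
77.584375 is ≥ 69 and < 88 → Tier 2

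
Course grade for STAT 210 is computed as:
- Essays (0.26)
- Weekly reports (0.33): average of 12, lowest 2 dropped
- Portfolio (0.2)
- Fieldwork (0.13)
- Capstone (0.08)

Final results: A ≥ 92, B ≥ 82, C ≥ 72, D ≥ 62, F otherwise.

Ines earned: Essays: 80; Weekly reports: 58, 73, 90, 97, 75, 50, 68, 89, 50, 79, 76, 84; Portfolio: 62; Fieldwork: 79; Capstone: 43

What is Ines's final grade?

C

Weekly reports: drop 50, 50 → average of remaining 10 = 789/10 = 78.9
Weighted total:
  Essays 80 × 0.26 = 20.8
  Weekly reports 78.9 × 0.33 = 26.037
  Portfolio 62 × 0.2 = 12.4
  Fieldwork 79 × 0.13 = 10.27
  Capstone 43 × 0.08 = 3.44
Sum = 72.947
72.947 is ≥ 72 and < 82 → C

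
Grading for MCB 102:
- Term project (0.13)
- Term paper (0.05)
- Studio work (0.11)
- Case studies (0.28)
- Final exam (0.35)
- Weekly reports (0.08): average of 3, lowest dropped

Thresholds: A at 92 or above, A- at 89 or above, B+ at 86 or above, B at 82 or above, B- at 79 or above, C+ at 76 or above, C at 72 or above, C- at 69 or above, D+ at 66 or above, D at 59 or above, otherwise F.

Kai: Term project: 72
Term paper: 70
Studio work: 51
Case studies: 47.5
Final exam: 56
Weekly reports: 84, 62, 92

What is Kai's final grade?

Weekly reports: drop 62 → average of remaining 2 = 176/2 = 88
Weighted total:
  Term project 72 × 0.13 = 9.36
  Term paper 70 × 0.05 = 3.5
  Studio work 51 × 0.11 = 5.61
  Case studies 47.5 × 0.28 = 13.3
  Final exam 56 × 0.35 = 19.6
  Weekly reports 88 × 0.08 = 7.04
Sum = 58.41
58.41 < 59 → F

F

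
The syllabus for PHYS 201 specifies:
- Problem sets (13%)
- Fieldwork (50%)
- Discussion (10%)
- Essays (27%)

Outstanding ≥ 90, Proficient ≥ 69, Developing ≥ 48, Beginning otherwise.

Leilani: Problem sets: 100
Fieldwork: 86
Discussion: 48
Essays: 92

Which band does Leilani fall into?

Weighted total:
  Problem sets 100 × 0.13 = 13
  Fieldwork 86 × 0.5 = 43
  Discussion 48 × 0.1 = 4.8
  Essays 92 × 0.27 = 24.84
Sum = 85.64
85.64 is ≥ 69 and < 90 → Proficient

Proficient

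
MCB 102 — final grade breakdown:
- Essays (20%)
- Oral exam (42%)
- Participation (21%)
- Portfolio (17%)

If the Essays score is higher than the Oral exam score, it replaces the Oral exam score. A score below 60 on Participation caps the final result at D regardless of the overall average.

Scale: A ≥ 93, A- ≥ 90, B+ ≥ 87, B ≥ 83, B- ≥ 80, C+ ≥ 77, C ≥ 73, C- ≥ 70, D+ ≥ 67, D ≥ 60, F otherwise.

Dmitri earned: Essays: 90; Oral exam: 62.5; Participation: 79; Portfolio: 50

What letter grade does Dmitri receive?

Essays (90) > Oral exam (62.5), so Oral exam counts as 90.
Participation score 79 ≥ 60: minimum met.
Weighted total:
  Essays 90 × 0.2 = 18
  Oral exam 90 × 0.42 = 37.8
  Participation 79 × 0.21 = 16.59
  Portfolio 50 × 0.17 = 8.5
Sum = 80.89
80.89 is ≥ 80 and < 83 → B-

B-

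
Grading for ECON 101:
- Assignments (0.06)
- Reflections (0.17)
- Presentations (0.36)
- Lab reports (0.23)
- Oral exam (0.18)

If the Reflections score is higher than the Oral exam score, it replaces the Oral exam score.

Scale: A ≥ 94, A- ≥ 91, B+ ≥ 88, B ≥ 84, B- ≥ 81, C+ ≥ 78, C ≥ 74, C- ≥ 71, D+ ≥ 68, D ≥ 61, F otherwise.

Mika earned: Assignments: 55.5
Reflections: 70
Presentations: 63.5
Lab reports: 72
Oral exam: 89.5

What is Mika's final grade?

D+

Reflections (70) ≤ Oral exam (89.5), so Oral exam stays at 89.5.
Weighted total:
  Assignments 55.5 × 0.06 = 3.33
  Reflections 70 × 0.17 = 11.9
  Presentations 63.5 × 0.36 = 22.86
  Lab reports 72 × 0.23 = 16.56
  Oral exam 89.5 × 0.18 = 16.11
Sum = 70.76
70.76 is ≥ 68 and < 71 → D+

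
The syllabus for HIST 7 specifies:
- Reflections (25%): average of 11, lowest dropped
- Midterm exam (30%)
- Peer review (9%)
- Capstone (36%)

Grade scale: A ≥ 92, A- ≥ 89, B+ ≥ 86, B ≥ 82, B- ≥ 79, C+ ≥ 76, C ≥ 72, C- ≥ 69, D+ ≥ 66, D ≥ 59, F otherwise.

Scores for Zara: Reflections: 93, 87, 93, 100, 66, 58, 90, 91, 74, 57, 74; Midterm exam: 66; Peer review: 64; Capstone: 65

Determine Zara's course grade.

C-

Reflections: drop 57 → average of remaining 10 = 826/10 = 82.6
Weighted total:
  Reflections 82.6 × 0.25 = 20.65
  Midterm exam 66 × 0.3 = 19.8
  Peer review 64 × 0.09 = 5.76
  Capstone 65 × 0.36 = 23.4
Sum = 69.61
69.61 is ≥ 69 and < 72 → C-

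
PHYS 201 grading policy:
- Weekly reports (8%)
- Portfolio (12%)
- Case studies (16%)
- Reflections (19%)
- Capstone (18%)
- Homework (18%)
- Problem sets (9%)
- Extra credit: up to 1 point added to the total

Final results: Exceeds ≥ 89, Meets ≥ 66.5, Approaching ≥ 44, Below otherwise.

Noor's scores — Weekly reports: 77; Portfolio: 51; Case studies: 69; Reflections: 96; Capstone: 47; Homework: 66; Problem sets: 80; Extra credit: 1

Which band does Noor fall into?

Meets

Weighted total:
  Weekly reports 77 × 0.08 = 6.16
  Portfolio 51 × 0.12 = 6.12
  Case studies 69 × 0.16 = 11.04
  Reflections 96 × 0.19 = 18.24
  Capstone 47 × 0.18 = 8.46
  Homework 66 × 0.18 = 11.88
  Problem sets 80 × 0.09 = 7.2
Sum = 69.1
Extra credit: 69.1 + 1 = 70.1
70.1 is ≥ 66.5 and < 89 → Meets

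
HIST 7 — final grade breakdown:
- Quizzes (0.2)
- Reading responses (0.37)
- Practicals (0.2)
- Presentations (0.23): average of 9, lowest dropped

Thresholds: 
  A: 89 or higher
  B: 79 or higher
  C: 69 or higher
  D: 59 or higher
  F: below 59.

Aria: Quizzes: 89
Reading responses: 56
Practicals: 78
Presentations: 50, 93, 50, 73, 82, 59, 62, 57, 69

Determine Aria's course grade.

C

Presentations: drop 50 → average of remaining 8 = 545/8 = 68.125
Weighted total:
  Quizzes 89 × 0.2 = 17.8
  Reading responses 56 × 0.37 = 20.72
  Practicals 78 × 0.2 = 15.6
  Presentations 68.125 × 0.23 = 15.66875
Sum = 69.78875
69.78875 is ≥ 69 and < 79 → C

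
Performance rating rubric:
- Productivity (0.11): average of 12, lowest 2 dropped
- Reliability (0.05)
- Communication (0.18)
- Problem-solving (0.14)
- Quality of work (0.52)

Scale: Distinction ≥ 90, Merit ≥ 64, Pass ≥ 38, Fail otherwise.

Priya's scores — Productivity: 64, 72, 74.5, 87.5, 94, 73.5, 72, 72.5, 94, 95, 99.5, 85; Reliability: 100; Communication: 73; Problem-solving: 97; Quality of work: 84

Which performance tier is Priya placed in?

Merit

Productivity: drop 64, 72 → average of remaining 10 = 847.5/10 = 84.75
Weighted total:
  Productivity 84.75 × 0.11 = 9.3225
  Reliability 100 × 0.05 = 5
  Communication 73 × 0.18 = 13.14
  Problem-solving 97 × 0.14 = 13.58
  Quality of work 84 × 0.52 = 43.68
Sum = 84.7225
84.7225 is ≥ 64 and < 90 → Merit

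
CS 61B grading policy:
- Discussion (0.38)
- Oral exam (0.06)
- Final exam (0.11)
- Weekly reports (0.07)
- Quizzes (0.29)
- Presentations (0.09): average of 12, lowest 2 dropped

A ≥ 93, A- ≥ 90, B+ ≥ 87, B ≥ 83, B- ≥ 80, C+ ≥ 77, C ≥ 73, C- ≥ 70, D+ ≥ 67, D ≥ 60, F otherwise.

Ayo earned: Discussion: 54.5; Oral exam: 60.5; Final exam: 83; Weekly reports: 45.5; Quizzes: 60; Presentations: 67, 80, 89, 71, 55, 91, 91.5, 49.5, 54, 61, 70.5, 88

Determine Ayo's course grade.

D

Presentations: drop 49.5, 54 → average of remaining 10 = 764/10 = 76.4
Weighted total:
  Discussion 54.5 × 0.38 = 20.71
  Oral exam 60.5 × 0.06 = 3.63
  Final exam 83 × 0.11 = 9.13
  Weekly reports 45.5 × 0.07 = 3.185
  Quizzes 60 × 0.29 = 17.4
  Presentations 76.4 × 0.09 = 6.876
Sum = 60.931
60.931 is ≥ 60 and < 67 → D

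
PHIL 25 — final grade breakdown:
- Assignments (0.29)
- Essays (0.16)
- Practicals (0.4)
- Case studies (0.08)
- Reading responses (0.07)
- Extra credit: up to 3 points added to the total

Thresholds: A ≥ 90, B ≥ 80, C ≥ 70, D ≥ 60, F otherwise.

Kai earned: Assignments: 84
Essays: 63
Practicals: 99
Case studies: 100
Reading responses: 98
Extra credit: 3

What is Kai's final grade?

Weighted total:
  Assignments 84 × 0.29 = 24.36
  Essays 63 × 0.16 = 10.08
  Practicals 99 × 0.4 = 39.6
  Case studies 100 × 0.08 = 8
  Reading responses 98 × 0.07 = 6.86
Sum = 88.9
Extra credit: 88.9 + 3 = 91.9
91.9 ≥ 90 → A

A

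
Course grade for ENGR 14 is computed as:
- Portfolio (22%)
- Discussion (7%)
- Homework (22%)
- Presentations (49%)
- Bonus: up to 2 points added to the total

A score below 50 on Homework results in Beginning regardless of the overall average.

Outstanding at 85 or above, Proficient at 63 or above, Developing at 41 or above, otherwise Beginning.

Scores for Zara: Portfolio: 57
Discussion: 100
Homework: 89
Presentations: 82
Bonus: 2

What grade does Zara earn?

Proficient

Homework score 89 ≥ 50: minimum met.
Weighted total:
  Portfolio 57 × 0.22 = 12.54
  Discussion 100 × 0.07 = 7
  Homework 89 × 0.22 = 19.58
  Presentations 82 × 0.49 = 40.18
Sum = 79.3
Bonus: 79.3 + 2 = 81.3
81.3 is ≥ 63 and < 85 → Proficient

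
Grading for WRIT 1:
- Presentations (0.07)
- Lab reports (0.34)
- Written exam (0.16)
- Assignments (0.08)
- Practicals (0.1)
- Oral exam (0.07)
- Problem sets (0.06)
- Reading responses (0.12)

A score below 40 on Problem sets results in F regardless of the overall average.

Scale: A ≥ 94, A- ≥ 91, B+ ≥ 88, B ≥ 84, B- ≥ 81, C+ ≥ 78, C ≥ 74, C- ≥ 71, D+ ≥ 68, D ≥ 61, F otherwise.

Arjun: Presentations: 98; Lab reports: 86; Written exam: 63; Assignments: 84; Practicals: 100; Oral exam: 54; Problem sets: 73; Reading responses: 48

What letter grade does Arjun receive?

C

Problem sets score 73 ≥ 40: minimum met.
Weighted total:
  Presentations 98 × 0.07 = 6.86
  Lab reports 86 × 0.34 = 29.24
  Written exam 63 × 0.16 = 10.08
  Assignments 84 × 0.08 = 6.72
  Practicals 100 × 0.1 = 10
  Oral exam 54 × 0.07 = 3.78
  Problem sets 73 × 0.06 = 4.38
  Reading responses 48 × 0.12 = 5.76
Sum = 76.82
76.82 is ≥ 74 and < 78 → C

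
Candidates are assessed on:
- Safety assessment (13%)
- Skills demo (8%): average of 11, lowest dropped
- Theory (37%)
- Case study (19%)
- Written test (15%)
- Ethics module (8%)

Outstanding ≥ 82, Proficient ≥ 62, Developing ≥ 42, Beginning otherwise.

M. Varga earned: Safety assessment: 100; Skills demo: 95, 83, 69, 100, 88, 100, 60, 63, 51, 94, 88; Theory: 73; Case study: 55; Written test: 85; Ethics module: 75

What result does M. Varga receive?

Skills demo: drop 51 → average of remaining 10 = 840/10 = 84
Weighted total:
  Safety assessment 100 × 0.13 = 13
  Skills demo 84 × 0.08 = 6.72
  Theory 73 × 0.37 = 27.01
  Case study 55 × 0.19 = 10.45
  Written test 85 × 0.15 = 12.75
  Ethics module 75 × 0.08 = 6
Sum = 75.93
75.93 is ≥ 62 and < 82 → Proficient

Proficient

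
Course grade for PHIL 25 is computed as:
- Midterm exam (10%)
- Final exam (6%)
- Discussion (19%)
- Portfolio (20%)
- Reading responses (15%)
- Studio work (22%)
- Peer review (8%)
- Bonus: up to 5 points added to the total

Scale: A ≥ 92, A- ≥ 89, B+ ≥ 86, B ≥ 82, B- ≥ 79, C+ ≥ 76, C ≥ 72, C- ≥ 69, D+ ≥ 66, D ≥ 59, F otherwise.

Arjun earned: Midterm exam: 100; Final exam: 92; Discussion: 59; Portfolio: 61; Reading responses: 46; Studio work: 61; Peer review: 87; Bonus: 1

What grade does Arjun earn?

D+

Weighted total:
  Midterm exam 100 × 0.1 = 10
  Final exam 92 × 0.06 = 5.52
  Discussion 59 × 0.19 = 11.21
  Portfolio 61 × 0.2 = 12.2
  Reading responses 46 × 0.15 = 6.9
  Studio work 61 × 0.22 = 13.42
  Peer review 87 × 0.08 = 6.96
Sum = 66.21
Bonus: 66.21 + 1 = 67.21
67.21 is ≥ 66 and < 69 → D+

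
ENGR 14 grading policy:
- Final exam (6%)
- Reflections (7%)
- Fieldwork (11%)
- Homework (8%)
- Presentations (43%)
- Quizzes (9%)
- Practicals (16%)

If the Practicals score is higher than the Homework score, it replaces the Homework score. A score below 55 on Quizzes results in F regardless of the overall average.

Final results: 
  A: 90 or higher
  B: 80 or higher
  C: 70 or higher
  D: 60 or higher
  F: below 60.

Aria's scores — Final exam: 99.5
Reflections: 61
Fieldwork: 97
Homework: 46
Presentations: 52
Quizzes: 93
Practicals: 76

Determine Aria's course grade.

D

Practicals (76) > Homework (46), so Homework counts as 76.
Quizzes score 93 ≥ 55: minimum met.
Weighted total:
  Final exam 99.5 × 0.06 = 5.97
  Reflections 61 × 0.07 = 4.27
  Fieldwork 97 × 0.11 = 10.67
  Homework 76 × 0.08 = 6.08
  Presentations 52 × 0.43 = 22.36
  Quizzes 93 × 0.09 = 8.37
  Practicals 76 × 0.16 = 12.16
Sum = 69.88
69.88 is ≥ 60 and < 70 → D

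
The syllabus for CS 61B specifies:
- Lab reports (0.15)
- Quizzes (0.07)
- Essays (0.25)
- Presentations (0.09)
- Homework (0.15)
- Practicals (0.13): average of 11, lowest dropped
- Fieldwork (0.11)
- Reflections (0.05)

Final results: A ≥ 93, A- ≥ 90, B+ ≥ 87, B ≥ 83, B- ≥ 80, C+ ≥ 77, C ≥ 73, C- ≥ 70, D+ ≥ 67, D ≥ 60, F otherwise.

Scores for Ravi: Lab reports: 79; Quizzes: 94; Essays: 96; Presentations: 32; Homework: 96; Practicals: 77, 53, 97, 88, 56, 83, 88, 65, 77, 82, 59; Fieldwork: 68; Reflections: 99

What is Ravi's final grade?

B-

Practicals: drop 53 → average of remaining 10 = 772/10 = 77.2
Weighted total:
  Lab reports 79 × 0.15 = 11.85
  Quizzes 94 × 0.07 = 6.58
  Essays 96 × 0.25 = 24
  Presentations 32 × 0.09 = 2.88
  Homework 96 × 0.15 = 14.4
  Practicals 77.2 × 0.13 = 10.036
  Fieldwork 68 × 0.11 = 7.48
  Reflections 99 × 0.05 = 4.95
Sum = 82.176
82.176 is ≥ 80 and < 83 → B-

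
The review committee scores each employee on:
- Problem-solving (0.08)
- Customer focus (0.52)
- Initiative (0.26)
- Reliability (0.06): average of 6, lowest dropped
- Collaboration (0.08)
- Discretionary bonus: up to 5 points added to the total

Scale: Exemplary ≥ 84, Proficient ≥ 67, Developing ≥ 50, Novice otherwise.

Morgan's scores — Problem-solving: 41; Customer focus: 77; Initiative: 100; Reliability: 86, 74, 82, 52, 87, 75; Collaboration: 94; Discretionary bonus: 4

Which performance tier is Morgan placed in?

Exemplary

Reliability: drop 52 → average of remaining 5 = 404/5 = 80.8
Weighted total:
  Problem-solving 41 × 0.08 = 3.28
  Customer focus 77 × 0.52 = 40.04
  Initiative 100 × 0.26 = 26
  Reliability 80.8 × 0.06 = 4.848
  Collaboration 94 × 0.08 = 7.52
Sum = 81.688
Discretionary bonus: 81.688 + 4 = 85.688
85.688 ≥ 84 → Exemplary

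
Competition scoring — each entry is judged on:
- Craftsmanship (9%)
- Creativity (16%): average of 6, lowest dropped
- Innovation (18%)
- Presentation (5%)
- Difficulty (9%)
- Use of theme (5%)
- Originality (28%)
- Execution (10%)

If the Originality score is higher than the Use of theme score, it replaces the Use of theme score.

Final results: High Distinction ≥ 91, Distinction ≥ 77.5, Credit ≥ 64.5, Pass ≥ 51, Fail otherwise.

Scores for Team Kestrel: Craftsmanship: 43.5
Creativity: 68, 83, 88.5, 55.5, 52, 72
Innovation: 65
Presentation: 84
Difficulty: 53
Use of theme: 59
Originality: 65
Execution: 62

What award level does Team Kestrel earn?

Pass

Creativity: drop 52 → average of remaining 5 = 367/5 = 73.4
Originality (65) > Use of theme (59), so Use of theme counts as 65.
Weighted total:
  Craftsmanship 43.5 × 0.09 = 3.915
  Creativity 73.4 × 0.16 = 11.744
  Innovation 65 × 0.18 = 11.7
  Presentation 84 × 0.05 = 4.2
  Difficulty 53 × 0.09 = 4.77
  Use of theme 65 × 0.05 = 3.25
  Originality 65 × 0.28 = 18.2
  Execution 62 × 0.1 = 6.2
Sum = 63.979
63.979 is ≥ 51 and < 64.5 → Pass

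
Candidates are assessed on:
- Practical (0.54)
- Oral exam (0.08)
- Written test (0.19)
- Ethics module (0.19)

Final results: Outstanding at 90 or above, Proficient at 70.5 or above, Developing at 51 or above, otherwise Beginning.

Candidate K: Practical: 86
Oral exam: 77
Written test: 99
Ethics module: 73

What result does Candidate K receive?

Proficient

Weighted total:
  Practical 86 × 0.54 = 46.44
  Oral exam 77 × 0.08 = 6.16
  Written test 99 × 0.19 = 18.81
  Ethics module 73 × 0.19 = 13.87
Sum = 85.28
85.28 is ≥ 70.5 and < 90 → Proficient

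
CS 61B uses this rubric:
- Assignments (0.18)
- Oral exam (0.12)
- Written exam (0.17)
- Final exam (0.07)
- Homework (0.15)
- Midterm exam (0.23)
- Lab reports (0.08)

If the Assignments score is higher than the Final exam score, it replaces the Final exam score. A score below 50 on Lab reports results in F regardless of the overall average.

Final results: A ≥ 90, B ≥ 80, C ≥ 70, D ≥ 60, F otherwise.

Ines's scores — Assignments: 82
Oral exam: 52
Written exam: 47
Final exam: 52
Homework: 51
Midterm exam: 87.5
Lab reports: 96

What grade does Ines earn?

Assignments (82) > Final exam (52), so Final exam counts as 82.
Lab reports score 96 ≥ 50: minimum met.
Weighted total:
  Assignments 82 × 0.18 = 14.76
  Oral exam 52 × 0.12 = 6.24
  Written exam 47 × 0.17 = 7.99
  Final exam 82 × 0.07 = 5.74
  Homework 51 × 0.15 = 7.65
  Midterm exam 87.5 × 0.23 = 20.125
  Lab reports 96 × 0.08 = 7.68
Sum = 70.185
70.185 is ≥ 70 and < 80 → C

C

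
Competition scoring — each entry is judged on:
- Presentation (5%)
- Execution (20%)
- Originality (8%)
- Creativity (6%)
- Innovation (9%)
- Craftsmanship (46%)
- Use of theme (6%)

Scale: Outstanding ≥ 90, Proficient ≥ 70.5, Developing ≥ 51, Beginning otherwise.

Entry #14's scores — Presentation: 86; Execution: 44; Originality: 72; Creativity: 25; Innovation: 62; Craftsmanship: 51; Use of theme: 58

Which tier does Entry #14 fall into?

Weighted total:
  Presentation 86 × 0.05 = 4.3
  Execution 44 × 0.2 = 8.8
  Originality 72 × 0.08 = 5.76
  Creativity 25 × 0.06 = 1.5
  Innovation 62 × 0.09 = 5.58
  Craftsmanship 51 × 0.46 = 23.46
  Use of theme 58 × 0.06 = 3.48
Sum = 52.88
52.88 is ≥ 51 and < 70.5 → Developing

Developing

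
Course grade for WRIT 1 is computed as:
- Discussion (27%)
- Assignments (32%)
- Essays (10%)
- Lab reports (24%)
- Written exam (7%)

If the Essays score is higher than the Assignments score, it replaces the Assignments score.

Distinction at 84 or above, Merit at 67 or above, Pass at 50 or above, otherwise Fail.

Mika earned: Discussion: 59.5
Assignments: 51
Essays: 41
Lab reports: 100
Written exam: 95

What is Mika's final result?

Essays (41) ≤ Assignments (51), so Assignments stays at 51.
Weighted total:
  Discussion 59.5 × 0.27 = 16.065
  Assignments 51 × 0.32 = 16.32
  Essays 41 × 0.1 = 4.1
  Lab reports 100 × 0.24 = 24
  Written exam 95 × 0.07 = 6.65
Sum = 67.135
67.135 is ≥ 67 and < 84 → Merit

Merit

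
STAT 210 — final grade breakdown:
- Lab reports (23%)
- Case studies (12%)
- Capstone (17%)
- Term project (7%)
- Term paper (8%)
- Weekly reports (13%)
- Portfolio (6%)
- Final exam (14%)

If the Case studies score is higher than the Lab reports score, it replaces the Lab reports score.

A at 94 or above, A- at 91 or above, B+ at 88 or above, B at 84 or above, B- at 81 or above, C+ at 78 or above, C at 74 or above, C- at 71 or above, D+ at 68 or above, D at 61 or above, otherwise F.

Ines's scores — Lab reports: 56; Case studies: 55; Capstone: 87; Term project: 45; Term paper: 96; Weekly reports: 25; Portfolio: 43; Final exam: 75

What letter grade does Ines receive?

Case studies (55) ≤ Lab reports (56), so Lab reports stays at 56.
Weighted total:
  Lab reports 56 × 0.23 = 12.88
  Case studies 55 × 0.12 = 6.6
  Capstone 87 × 0.17 = 14.79
  Term project 45 × 0.07 = 3.15
  Term paper 96 × 0.08 = 7.68
  Weekly reports 25 × 0.13 = 3.25
  Portfolio 43 × 0.06 = 2.58
  Final exam 75 × 0.14 = 10.5
Sum = 61.43
61.43 is ≥ 61 and < 68 → D

D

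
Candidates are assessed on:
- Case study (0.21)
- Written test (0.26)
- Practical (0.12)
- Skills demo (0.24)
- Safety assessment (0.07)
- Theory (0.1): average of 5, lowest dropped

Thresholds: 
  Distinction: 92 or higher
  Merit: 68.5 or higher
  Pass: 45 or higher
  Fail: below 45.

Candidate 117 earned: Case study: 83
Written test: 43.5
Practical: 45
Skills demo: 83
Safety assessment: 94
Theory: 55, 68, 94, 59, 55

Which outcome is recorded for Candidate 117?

Pass

Theory: drop 55 → average of remaining 4 = 276/4 = 69
Weighted total:
  Case study 83 × 0.21 = 17.43
  Written test 43.5 × 0.26 = 11.31
  Practical 45 × 0.12 = 5.4
  Skills demo 83 × 0.24 = 19.92
  Safety assessment 94 × 0.07 = 6.58
  Theory 69 × 0.1 = 6.9
Sum = 67.54
67.54 is ≥ 45 and < 68.5 → Pass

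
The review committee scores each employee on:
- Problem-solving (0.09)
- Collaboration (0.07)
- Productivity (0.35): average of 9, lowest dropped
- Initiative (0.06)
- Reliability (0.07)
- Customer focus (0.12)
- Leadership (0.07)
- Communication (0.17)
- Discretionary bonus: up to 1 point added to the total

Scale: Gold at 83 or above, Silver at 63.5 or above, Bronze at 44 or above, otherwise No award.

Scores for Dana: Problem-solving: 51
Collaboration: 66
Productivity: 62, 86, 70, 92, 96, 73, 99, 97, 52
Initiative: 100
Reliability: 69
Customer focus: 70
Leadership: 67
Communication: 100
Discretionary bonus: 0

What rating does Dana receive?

Productivity: drop 52 → average of remaining 8 = 675/8 = 84.375
Weighted total:
  Problem-solving 51 × 0.09 = 4.59
  Collaboration 66 × 0.07 = 4.62
  Productivity 84.375 × 0.35 = 29.53125
  Initiative 100 × 0.06 = 6
  Reliability 69 × 0.07 = 4.83
  Customer focus 70 × 0.12 = 8.4
  Leadership 67 × 0.07 = 4.69
  Communication 100 × 0.17 = 17
Sum = 79.66125
Discretionary bonus: 79.66125 + 0 = 79.66125
79.66125 is ≥ 63.5 and < 83 → Silver

Silver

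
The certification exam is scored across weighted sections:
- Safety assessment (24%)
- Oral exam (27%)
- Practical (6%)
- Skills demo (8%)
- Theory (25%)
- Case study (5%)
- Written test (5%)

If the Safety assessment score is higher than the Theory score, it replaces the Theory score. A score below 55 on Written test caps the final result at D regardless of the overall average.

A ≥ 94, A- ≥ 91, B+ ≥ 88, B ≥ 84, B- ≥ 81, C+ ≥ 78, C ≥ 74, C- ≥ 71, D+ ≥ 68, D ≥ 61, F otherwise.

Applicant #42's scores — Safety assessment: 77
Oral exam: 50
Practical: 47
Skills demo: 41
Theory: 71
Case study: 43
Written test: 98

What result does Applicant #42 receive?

Safety assessment (77) > Theory (71), so Theory counts as 77.
Written test score 98 ≥ 55: minimum met.
Weighted total:
  Safety assessment 77 × 0.24 = 18.48
  Oral exam 50 × 0.27 = 13.5
  Practical 47 × 0.06 = 2.82
  Skills demo 41 × 0.08 = 3.28
  Theory 77 × 0.25 = 19.25
  Case study 43 × 0.05 = 2.15
  Written test 98 × 0.05 = 4.9
Sum = 64.38
64.38 is ≥ 61 and < 68 → D

D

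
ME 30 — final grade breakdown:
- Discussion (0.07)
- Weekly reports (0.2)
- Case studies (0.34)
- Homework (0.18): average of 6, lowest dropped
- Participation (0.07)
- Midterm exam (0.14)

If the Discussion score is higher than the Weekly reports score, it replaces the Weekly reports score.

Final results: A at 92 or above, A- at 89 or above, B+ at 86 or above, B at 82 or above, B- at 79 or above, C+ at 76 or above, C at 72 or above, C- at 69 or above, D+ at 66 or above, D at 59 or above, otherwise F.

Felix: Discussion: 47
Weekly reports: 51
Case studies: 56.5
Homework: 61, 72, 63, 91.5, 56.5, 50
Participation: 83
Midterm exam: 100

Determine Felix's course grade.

D

Homework: drop 50 → average of remaining 5 = 344/5 = 68.8
Discussion (47) ≤ Weekly reports (51), so Weekly reports stays at 51.
Weighted total:
  Discussion 47 × 0.07 = 3.29
  Weekly reports 51 × 0.2 = 10.2
  Case studies 56.5 × 0.34 = 19.21
  Homework 68.8 × 0.18 = 12.384
  Participation 83 × 0.07 = 5.81
  Midterm exam 100 × 0.14 = 14
Sum = 64.894
64.894 is ≥ 59 and < 66 → D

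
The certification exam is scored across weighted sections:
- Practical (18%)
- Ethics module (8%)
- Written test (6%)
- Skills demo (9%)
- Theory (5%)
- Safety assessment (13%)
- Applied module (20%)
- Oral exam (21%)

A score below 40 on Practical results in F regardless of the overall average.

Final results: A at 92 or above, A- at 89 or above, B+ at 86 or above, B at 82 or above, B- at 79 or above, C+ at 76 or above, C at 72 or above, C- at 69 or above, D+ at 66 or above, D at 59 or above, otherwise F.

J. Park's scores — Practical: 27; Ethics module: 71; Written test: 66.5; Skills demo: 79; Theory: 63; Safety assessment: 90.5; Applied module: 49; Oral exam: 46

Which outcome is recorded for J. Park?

Practical score 27 < 40: minimum not met.
Weighted total:
  Practical 27 × 0.18 = 4.86
  Ethics module 71 × 0.08 = 5.68
  Written test 66.5 × 0.06 = 3.99
  Skills demo 79 × 0.09 = 7.11
  Theory 63 × 0.05 = 3.15
  Safety assessment 90.5 × 0.13 = 11.765
  Applied module 49 × 0.2 = 9.8
  Oral exam 46 × 0.21 = 9.66
Sum = 56.015
Because the Practical minimum was not met, the result is F.

F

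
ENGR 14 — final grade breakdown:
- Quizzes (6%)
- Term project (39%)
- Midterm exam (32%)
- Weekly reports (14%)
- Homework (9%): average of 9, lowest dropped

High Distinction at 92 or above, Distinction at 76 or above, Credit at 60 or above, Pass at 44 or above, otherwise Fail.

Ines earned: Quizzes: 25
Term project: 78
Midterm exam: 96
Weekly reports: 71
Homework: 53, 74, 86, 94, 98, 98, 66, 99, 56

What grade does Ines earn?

Homework: drop 53 → average of remaining 8 = 671/8 = 83.875
Weighted total:
  Quizzes 25 × 0.06 = 1.5
  Term project 78 × 0.39 = 30.42
  Midterm exam 96 × 0.32 = 30.72
  Weekly reports 71 × 0.14 = 9.94
  Homework 83.875 × 0.09 = 7.54875
Sum = 80.12875
80.12875 is ≥ 76 and < 92 → Distinction

Distinction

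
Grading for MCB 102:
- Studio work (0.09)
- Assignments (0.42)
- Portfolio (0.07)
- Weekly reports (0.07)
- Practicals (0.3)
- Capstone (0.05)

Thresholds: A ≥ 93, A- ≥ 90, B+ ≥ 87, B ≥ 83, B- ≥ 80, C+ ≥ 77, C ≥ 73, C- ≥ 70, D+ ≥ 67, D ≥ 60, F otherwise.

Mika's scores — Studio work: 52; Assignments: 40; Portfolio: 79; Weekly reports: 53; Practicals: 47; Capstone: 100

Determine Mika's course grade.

F

Weighted total:
  Studio work 52 × 0.09 = 4.68
  Assignments 40 × 0.42 = 16.8
  Portfolio 79 × 0.07 = 5.53
  Weekly reports 53 × 0.07 = 3.71
  Practicals 47 × 0.3 = 14.1
  Capstone 100 × 0.05 = 5
Sum = 49.82
49.82 < 60 → F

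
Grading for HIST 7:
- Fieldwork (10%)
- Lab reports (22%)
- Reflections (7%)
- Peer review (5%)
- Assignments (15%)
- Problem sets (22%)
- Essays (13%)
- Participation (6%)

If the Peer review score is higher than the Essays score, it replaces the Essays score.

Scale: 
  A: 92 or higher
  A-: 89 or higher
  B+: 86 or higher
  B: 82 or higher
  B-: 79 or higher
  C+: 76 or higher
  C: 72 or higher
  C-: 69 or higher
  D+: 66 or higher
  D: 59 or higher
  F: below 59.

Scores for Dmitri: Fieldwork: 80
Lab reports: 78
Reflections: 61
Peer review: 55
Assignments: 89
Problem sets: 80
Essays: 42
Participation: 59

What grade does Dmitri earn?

Peer review (55) > Essays (42), so Essays counts as 55.
Weighted total:
  Fieldwork 80 × 0.1 = 8
  Lab reports 78 × 0.22 = 17.16
  Reflections 61 × 0.07 = 4.27
  Peer review 55 × 0.05 = 2.75
  Assignments 89 × 0.15 = 13.35
  Problem sets 80 × 0.22 = 17.6
  Essays 55 × 0.13 = 7.15
  Participation 59 × 0.06 = 3.54
Sum = 73.82
73.82 is ≥ 72 and < 76 → C

C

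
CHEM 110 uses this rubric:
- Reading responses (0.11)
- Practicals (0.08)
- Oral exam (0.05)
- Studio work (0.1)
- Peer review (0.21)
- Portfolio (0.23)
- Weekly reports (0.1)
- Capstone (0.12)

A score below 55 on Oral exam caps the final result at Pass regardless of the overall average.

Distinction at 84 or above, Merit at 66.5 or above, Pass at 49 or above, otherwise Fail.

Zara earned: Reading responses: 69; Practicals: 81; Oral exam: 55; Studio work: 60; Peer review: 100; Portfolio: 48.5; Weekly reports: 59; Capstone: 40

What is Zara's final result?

Oral exam score 55 ≥ 55: minimum met.
Weighted total:
  Reading responses 69 × 0.11 = 7.59
  Practicals 81 × 0.08 = 6.48
  Oral exam 55 × 0.05 = 2.75
  Studio work 60 × 0.1 = 6
  Peer review 100 × 0.21 = 21
  Portfolio 48.5 × 0.23 = 11.155
  Weekly reports 59 × 0.1 = 5.9
  Capstone 40 × 0.12 = 4.8
Sum = 65.675
65.675 is ≥ 49 and < 66.5 → Pass

Pass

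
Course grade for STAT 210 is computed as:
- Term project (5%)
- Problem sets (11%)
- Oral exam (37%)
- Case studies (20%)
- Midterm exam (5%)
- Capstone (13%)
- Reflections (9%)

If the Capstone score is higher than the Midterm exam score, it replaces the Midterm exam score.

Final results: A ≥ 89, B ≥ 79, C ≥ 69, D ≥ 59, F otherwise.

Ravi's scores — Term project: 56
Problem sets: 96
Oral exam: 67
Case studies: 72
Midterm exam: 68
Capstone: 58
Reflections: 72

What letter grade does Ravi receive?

Capstone (58) ≤ Midterm exam (68), so Midterm exam stays at 68.
Weighted total:
  Term project 56 × 0.05 = 2.8
  Problem sets 96 × 0.11 = 10.56
  Oral exam 67 × 0.37 = 24.79
  Case studies 72 × 0.2 = 14.4
  Midterm exam 68 × 0.05 = 3.4
  Capstone 58 × 0.13 = 7.54
  Reflections 72 × 0.09 = 6.48
Sum = 69.97
69.97 is ≥ 69 and < 79 → C

C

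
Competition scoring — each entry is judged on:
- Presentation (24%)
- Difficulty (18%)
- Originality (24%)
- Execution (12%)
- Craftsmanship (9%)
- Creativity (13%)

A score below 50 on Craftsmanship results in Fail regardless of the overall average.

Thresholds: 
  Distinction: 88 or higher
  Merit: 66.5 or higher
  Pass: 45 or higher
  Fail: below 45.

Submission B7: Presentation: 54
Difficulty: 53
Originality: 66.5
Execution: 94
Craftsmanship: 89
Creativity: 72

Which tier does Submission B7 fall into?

Merit

Craftsmanship score 89 ≥ 50: minimum met.
Weighted total:
  Presentation 54 × 0.24 = 12.96
  Difficulty 53 × 0.18 = 9.54
  Originality 66.5 × 0.24 = 15.96
  Execution 94 × 0.12 = 11.28
  Craftsmanship 89 × 0.09 = 8.01
  Creativity 72 × 0.13 = 9.36
Sum = 67.11
67.11 is ≥ 66.5 and < 88 → Merit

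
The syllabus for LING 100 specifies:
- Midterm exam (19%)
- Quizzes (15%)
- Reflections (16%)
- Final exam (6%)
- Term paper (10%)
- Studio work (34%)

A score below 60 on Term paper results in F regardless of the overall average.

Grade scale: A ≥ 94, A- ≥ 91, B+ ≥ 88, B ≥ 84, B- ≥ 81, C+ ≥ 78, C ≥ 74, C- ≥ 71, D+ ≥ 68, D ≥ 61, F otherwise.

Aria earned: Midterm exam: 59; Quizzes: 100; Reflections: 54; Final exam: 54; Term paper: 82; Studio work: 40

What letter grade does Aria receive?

F

Term paper score 82 ≥ 60: minimum met.
Weighted total:
  Midterm exam 59 × 0.19 = 11.21
  Quizzes 100 × 0.15 = 15
  Reflections 54 × 0.16 = 8.64
  Final exam 54 × 0.06 = 3.24
  Term paper 82 × 0.1 = 8.2
  Studio work 40 × 0.34 = 13.6
Sum = 59.89
59.89 < 61 → F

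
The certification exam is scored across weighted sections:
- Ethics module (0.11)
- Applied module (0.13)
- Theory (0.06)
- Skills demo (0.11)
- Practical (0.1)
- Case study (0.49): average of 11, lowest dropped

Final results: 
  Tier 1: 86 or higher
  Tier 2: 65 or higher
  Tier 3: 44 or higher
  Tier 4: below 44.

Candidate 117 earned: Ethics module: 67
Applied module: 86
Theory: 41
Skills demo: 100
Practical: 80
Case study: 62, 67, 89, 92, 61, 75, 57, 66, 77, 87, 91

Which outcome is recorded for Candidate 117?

Case study: drop 57 → average of remaining 10 = 767/10 = 76.7
Weighted total:
  Ethics module 67 × 0.11 = 7.37
  Applied module 86 × 0.13 = 11.18
  Theory 41 × 0.06 = 2.46
  Skills demo 100 × 0.11 = 11
  Practical 80 × 0.1 = 8
  Case study 76.7 × 0.49 = 37.583
Sum = 77.593
77.593 is ≥ 65 and < 86 → Tier 2

Tier 2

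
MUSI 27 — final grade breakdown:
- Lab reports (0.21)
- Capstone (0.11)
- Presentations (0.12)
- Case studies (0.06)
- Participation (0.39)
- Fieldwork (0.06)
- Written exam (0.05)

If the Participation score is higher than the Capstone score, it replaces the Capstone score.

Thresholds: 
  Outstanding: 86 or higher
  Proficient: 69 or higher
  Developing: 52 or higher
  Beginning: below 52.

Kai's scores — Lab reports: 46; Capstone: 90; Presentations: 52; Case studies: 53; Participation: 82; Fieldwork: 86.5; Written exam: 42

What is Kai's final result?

Participation (82) ≤ Capstone (90), so Capstone stays at 90.
Weighted total:
  Lab reports 46 × 0.21 = 9.66
  Capstone 90 × 0.11 = 9.9
  Presentations 52 × 0.12 = 6.24
  Case studies 53 × 0.06 = 3.18
  Participation 82 × 0.39 = 31.98
  Fieldwork 86.5 × 0.06 = 5.19
  Written exam 42 × 0.05 = 2.1
Sum = 68.25
68.25 is ≥ 52 and < 69 → Developing

Developing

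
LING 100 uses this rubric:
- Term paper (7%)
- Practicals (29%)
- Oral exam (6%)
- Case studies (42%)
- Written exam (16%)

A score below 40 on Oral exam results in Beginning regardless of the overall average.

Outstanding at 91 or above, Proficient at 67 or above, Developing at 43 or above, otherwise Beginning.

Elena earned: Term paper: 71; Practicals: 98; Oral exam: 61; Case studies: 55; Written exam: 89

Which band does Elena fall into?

Oral exam score 61 ≥ 40: minimum met.
Weighted total:
  Term paper 71 × 0.07 = 4.97
  Practicals 98 × 0.29 = 28.42
  Oral exam 61 × 0.06 = 3.66
  Case studies 55 × 0.42 = 23.1
  Written exam 89 × 0.16 = 14.24
Sum = 74.39
74.39 is ≥ 67 and < 91 → Proficient

Proficient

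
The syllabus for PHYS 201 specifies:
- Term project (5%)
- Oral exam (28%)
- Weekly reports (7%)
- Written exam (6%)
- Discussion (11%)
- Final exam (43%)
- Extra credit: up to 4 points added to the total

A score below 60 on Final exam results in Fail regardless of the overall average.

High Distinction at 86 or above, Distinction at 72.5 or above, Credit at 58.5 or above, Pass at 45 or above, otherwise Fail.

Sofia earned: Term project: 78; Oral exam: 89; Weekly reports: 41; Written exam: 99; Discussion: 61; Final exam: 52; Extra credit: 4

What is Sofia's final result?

Final exam score 52 < 60: minimum not met.
Weighted total:
  Term project 78 × 0.05 = 3.9
  Oral exam 89 × 0.28 = 24.92
  Weekly reports 41 × 0.07 = 2.87
  Written exam 99 × 0.06 = 5.94
  Discussion 61 × 0.11 = 6.71
  Final exam 52 × 0.43 = 22.36
Sum = 66.7
Extra credit: 66.7 + 4 = 70.7
Because the Final exam minimum was not met, the result is Fail.

Fail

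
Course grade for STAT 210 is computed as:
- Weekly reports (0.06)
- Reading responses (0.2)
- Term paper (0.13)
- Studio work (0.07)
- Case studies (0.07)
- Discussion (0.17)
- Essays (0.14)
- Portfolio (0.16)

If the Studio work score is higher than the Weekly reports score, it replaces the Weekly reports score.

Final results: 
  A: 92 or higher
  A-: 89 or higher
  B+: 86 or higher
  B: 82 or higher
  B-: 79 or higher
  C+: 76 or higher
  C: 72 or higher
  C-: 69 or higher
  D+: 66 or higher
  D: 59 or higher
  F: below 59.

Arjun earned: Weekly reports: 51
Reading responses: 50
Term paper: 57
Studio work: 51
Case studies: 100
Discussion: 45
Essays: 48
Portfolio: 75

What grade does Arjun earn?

Studio work (51) ≤ Weekly reports (51), so Weekly reports stays at 51.
Weighted total:
  Weekly reports 51 × 0.06 = 3.06
  Reading responses 50 × 0.2 = 10
  Term paper 57 × 0.13 = 7.41
  Studio work 51 × 0.07 = 3.57
  Case studies 100 × 0.07 = 7
  Discussion 45 × 0.17 = 7.65
  Essays 48 × 0.14 = 6.72
  Portfolio 75 × 0.16 = 12
Sum = 57.41
57.41 < 59 → F

F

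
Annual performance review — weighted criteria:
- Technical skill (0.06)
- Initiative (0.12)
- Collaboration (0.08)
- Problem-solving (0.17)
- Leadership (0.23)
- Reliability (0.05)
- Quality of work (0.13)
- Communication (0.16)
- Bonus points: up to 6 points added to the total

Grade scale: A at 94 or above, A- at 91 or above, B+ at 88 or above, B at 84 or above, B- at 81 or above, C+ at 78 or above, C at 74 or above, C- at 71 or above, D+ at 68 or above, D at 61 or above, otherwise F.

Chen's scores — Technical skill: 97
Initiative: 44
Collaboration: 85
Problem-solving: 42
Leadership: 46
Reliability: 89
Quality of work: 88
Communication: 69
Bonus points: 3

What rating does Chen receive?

Weighted total:
  Technical skill 97 × 0.06 = 5.82
  Initiative 44 × 0.12 = 5.28
  Collaboration 85 × 0.08 = 6.8
  Problem-solving 42 × 0.17 = 7.14
  Leadership 46 × 0.23 = 10.58
  Reliability 89 × 0.05 = 4.45
  Quality of work 88 × 0.13 = 11.44
  Communication 69 × 0.16 = 11.04
Sum = 62.55
Bonus points: 62.55 + 3 = 65.55
65.55 is ≥ 61 and < 68 → D

D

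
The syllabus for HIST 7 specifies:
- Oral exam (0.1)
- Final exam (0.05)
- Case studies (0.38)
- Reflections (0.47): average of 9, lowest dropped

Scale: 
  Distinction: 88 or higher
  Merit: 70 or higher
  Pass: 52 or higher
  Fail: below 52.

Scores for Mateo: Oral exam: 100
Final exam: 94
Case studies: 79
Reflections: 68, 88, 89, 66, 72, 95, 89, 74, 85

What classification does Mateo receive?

Reflections: drop 66 → average of remaining 8 = 660/8 = 82.5
Weighted total:
  Oral exam 100 × 0.1 = 10
  Final exam 94 × 0.05 = 4.7
  Case studies 79 × 0.38 = 30.02
  Reflections 82.5 × 0.47 = 38.775
Sum = 83.495
83.495 is ≥ 70 and < 88 → Merit

Merit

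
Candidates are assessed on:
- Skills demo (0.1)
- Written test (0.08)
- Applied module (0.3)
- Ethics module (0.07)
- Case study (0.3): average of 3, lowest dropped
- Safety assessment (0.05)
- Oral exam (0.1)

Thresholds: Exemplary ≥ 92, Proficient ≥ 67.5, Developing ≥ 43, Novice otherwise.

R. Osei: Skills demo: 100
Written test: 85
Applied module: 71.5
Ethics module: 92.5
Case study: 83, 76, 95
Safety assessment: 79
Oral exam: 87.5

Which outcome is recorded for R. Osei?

Proficient

Case study: drop 76 → average of remaining 2 = 178/2 = 89
Weighted total:
  Skills demo 100 × 0.1 = 10
  Written test 85 × 0.08 = 6.8
  Applied module 71.5 × 0.3 = 21.45
  Ethics module 92.5 × 0.07 = 6.475
  Case study 89 × 0.3 = 26.7
  Safety assessment 79 × 0.05 = 3.95
  Oral exam 87.5 × 0.1 = 8.75
Sum = 84.125
84.125 is ≥ 67.5 and < 92 → Proficient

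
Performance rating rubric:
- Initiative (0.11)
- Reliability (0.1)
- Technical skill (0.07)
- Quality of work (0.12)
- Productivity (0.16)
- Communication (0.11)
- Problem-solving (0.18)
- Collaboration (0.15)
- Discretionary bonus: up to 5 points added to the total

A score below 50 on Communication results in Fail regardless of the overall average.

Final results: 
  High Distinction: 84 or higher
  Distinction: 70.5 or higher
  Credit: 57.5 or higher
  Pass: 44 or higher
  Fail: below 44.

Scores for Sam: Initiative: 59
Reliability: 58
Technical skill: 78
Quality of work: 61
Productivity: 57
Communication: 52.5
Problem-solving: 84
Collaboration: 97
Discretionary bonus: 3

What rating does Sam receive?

Distinction

Communication score 52.5 ≥ 50: minimum met.
Weighted total:
  Initiative 59 × 0.11 = 6.49
  Reliability 58 × 0.1 = 5.8
  Technical skill 78 × 0.07 = 5.46
  Quality of work 61 × 0.12 = 7.32
  Productivity 57 × 0.16 = 9.12
  Communication 52.5 × 0.11 = 5.775
  Problem-solving 84 × 0.18 = 15.12
  Collaboration 97 × 0.15 = 14.55
Sum = 69.635
Discretionary bonus: 69.635 + 3 = 72.635
72.635 is ≥ 70.5 and < 84 → Distinction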